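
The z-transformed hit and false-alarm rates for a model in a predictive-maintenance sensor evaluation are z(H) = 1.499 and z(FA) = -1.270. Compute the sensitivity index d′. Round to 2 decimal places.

d′ = 2.77

d' = z(H) − z(FA) = 1.499 − (-1.270) = 2.769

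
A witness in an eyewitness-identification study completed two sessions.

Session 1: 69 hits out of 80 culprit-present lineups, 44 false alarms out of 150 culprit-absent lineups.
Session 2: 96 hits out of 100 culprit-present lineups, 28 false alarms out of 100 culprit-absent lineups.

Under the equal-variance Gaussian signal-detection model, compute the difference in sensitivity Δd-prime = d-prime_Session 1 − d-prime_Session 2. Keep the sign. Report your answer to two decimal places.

Session 1: z(0.8625) = 1.092, z(0.2933) = -0.544, d' = 1.636
Session 2: z(0.9600) = 1.751, z(0.2800) = -0.583, d' = 2.334
Δd' = d'_Session 1 − d'_Session 2 = 1.636 − 2.334 = -0.698
Session 2 has the higher sensitivity.

Δd-prime = -0.70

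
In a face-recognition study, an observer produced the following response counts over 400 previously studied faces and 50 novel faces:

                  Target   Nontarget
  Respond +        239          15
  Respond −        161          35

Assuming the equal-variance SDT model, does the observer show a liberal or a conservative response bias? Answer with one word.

conservative

z(H) = 0.247, z(FA) = -0.524
c = −½·(z(H) + z(FA)) = 0.1385
c > 0 → conservative criterion (biased toward responding “no”).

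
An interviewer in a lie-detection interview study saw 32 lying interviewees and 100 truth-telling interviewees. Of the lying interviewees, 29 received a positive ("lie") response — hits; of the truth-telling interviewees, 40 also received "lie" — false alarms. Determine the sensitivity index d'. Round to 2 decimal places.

H = 29/32 = 0.9062
FA = 40/100 = 0.4000
Φ⁻¹(H) = Φ⁻¹(0.9062) = 1.318
Φ⁻¹(FA) = Φ⁻¹(0.4000) = -0.253
d' = z(H) − z(FA) = 1.318 − (-0.253) = 1.571

d' = 1.57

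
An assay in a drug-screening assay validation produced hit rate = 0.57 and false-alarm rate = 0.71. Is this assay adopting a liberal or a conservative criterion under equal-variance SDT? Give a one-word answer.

z(H) = 0.176, z(FA) = 0.553
c = −½·(z(H) + z(FA)) = -0.3645
c < 0 → liberal criterion (biased toward responding “yes”).

liberal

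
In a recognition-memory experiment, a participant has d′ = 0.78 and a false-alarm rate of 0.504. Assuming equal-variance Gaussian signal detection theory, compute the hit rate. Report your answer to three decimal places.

z(false-alarm rate) = z(0.504) = 0.0100
z(H) = z(FA) + d' = 0.0100 + 0.78 = 0.7900
hit rate = Φ(0.7900) = 0.7852

hit rate = 0.785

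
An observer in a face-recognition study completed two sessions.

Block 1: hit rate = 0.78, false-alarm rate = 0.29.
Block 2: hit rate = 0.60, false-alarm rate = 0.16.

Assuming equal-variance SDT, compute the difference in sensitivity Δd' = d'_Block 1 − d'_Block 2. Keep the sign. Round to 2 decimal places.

Block 1: z(0.78) = 0.772, z(0.29) = -0.553, d' = 1.325
Block 2: z(0.60) = 0.253, z(0.16) = -0.994, d' = 1.247
Δd' = d'_Block 1 − d'_Block 2 = 1.325 − 1.247 = 0.078
Block 1 has the higher sensitivity.

Δd' = 0.08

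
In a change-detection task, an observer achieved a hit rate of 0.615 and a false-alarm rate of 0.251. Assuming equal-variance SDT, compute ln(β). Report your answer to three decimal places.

ln β = 0.183

Φ⁻¹(0.615) = 0.2924, Φ⁻¹(0.251) = -0.6713
ln β = −½·[z(H)² − z(FA)²] = −0.5 × (0.0855 − 0.4506) = 0.18255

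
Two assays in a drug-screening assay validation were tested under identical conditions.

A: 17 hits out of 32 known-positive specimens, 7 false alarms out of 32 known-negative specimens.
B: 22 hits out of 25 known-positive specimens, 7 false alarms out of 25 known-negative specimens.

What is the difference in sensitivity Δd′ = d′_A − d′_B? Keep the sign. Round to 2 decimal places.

Δd′ = -0.90

A: z(0.5312) = 0.078, z(0.2188) = -0.776, d' = 0.854
B: z(0.8800) = 1.175, z(0.2800) = -0.583, d' = 1.758
Δd' = d'_A − d'_B = 0.854 − 1.758 = -0.904
B has the higher sensitivity.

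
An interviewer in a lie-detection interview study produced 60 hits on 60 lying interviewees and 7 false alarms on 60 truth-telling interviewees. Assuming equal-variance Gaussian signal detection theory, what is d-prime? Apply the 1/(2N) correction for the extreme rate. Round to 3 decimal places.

d-prime = 3.586

The hit rate is 60/60 = 1, so apply the 1/(2N) correction: H → 1 − 1/(2·60) = 0.99167.
z(H) = z(0.99167) = 2.3941
z(FA) = z(0.11667) = -1.1918
d' = 2.3941 − (-1.1918) = 3.5859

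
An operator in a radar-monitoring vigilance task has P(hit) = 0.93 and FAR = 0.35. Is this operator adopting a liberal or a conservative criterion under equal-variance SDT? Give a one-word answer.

liberal

z(H) = 1.476, z(FA) = -0.385
c = −½·(z(H) + z(FA)) = -0.5455
c < 0 → liberal criterion (biased toward responding “yes”).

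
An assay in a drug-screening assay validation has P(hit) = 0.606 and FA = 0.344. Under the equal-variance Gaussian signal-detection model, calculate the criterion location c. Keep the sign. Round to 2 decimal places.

z(H) = 0.2689
z(FA) = -0.4016
c = −½·[z(H) + z(FA)] = −0.5 × (0.2689 + (-0.4016)) = 0.06635

c = 0.07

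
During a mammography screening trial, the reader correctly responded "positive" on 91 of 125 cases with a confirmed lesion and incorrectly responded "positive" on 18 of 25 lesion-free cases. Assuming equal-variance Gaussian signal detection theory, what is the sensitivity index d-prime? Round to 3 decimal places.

d-prime = 0.024

H = 91/125 = 0.7280
FA = 18/25 = 0.7200
z(H) = 0.6068
z(FA) = 0.5828
d' = z(H) − z(FA) = 0.6068 − 0.5828 = 0.0240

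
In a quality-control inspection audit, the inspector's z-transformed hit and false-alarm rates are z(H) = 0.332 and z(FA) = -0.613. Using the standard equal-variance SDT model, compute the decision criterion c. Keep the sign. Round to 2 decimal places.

c = 0.14

c = −½·[z(H) + z(FA)] = −½·(0.332 + (-0.613)) = 0.1405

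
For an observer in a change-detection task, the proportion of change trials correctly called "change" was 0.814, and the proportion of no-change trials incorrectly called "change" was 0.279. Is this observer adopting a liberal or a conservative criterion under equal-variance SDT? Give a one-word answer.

liberal

z(H) = 0.893, z(FA) = -0.586
c = −½·(z(H) + z(FA)) = -0.1535
c < 0 → liberal criterion (biased toward responding “yes”).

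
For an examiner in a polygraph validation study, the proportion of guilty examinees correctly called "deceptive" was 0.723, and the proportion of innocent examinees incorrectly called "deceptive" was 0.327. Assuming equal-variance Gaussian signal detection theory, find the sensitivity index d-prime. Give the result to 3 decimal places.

d-prime = 1.040

Φ⁻¹(0.723) = 0.5918, Φ⁻¹(0.327) = -0.4482
d' = z(H) − z(FA) = 0.5918 − (-0.4482) = 1.0400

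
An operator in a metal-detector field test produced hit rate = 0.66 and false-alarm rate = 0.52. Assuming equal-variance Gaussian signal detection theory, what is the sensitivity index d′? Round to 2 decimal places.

d′ = 0.36

z(H) = z(0.66) = 0.4125
z(FA) = z(0.52) = 0.0502
d' = z(H) − z(FA) = 0.4125 − 0.0502 = 0.3623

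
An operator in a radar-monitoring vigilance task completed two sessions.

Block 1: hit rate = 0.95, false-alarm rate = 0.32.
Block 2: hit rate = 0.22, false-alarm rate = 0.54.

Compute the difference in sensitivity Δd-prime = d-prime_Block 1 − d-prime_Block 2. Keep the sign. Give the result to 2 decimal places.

Δd-prime = 2.99

Block 1: z(0.95) = 1.645, z(0.32) = -0.468, d' = 2.113
Block 2: z(0.22) = -0.772, z(0.54) = 0.100, d' = -0.872
Δd' = d'_Block 1 − d'_Block 2 = 2.113 − (-0.872) = 2.985
Block 1 has the higher sensitivity.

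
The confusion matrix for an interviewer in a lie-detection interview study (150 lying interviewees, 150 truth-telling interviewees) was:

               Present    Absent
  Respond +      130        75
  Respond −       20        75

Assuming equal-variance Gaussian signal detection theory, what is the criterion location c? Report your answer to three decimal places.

c = -0.555

H = 130/150 = 0.8667
FA = 75/150 = 0.5000
z(H) = z(0.8667) = 1.1109
z(FA) = z(0.5000) = 0.0000
c = −½·[z(H) + z(FA)] = −0.5 × (1.1109 + 0.0000) = -0.55545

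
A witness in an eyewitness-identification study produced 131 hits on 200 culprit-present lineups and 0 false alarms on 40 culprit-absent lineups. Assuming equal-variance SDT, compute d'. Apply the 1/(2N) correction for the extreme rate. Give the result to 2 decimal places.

d' = 2.64

The false-alarm rate is 0/40 = 0, so apply the 1/(2N) correction: FA → 1/(2·40) = 0.01250.
z(H) = z(0.65500) = 0.399
z(FA) = z(0.01250) = -2.241
d' = 0.399 − (-2.241) = 2.640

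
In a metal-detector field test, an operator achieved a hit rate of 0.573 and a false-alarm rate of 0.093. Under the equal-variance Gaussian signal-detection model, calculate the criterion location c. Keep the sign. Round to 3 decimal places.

z(H) = z(0.573) = 0.1840
z(FA) = z(0.093) = -1.3225
c = −½·[z(H) + z(FA)] = −0.5 × (0.1840 + (-1.3225)) = 0.56925
c > 0: the operator has a conservative response bias.

c = 0.569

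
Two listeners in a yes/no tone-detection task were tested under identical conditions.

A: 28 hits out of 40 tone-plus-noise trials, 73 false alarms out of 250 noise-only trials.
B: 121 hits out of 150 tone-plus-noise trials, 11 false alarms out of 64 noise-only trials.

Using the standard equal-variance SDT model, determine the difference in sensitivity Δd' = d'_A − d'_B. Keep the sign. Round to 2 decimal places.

Δd' = -0.74

A: z(0.7000) = 0.524, z(0.2920) = -0.548, d' = 1.072
B: z(0.8067) = 0.866, z(0.1719) = -0.947, d' = 1.813
Δd' = d'_A − d'_B = 1.072 − 1.813 = -0.741
B has the higher sensitivity.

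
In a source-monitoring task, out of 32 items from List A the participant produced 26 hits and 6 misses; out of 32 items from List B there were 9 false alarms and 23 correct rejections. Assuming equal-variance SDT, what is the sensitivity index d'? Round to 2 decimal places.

H = 26/32 = 0.8125
FA = 9/32 = 0.2812
z(0.8125) = 0.8871, z(0.2812) = -0.5793
d' = z(H) − z(FA) = 0.8871 − (-0.5793) = 1.4664

d' = 1.47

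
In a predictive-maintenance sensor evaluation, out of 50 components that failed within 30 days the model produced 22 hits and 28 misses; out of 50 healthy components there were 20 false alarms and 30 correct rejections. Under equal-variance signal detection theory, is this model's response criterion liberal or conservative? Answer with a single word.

conservative

z(H) = -0.151, z(FA) = -0.253
c = −½·(z(H) + z(FA)) = 0.202
c > 0 → conservative criterion (biased toward responding “no”).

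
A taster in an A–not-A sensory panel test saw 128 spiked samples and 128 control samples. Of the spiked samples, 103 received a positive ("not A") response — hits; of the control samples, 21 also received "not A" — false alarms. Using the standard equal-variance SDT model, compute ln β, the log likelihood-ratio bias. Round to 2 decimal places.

H = 103/128 = 0.8047
FA = 21/128 = 0.1641
z(0.8047) = 0.859, z(0.1641) = -0.978
ln β = −½·[z(H)² − z(FA)²] = −0.5 × (0.738 − 0.956) = 0.109

ln β = 0.11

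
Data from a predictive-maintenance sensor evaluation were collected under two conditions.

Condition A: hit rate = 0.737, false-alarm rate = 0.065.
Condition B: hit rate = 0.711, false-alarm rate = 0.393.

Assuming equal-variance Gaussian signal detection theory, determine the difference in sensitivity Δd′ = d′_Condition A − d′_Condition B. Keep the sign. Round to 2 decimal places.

Δd′ = 1.32

Condition A: z(0.737) = 0.634, z(0.065) = -1.514, d' = 2.148
Condition B: z(0.711) = 0.556, z(0.393) = -0.272, d' = 0.828
Δd' = d'_Condition A − d'_Condition B = 2.148 − 0.828 = 1.320
Condition A has the higher sensitivity.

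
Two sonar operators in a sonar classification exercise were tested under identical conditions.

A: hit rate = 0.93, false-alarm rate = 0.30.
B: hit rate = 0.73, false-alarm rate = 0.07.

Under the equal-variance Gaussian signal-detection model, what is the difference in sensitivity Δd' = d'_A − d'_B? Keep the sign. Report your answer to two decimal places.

Δd' = -0.09

A: z(0.93) = 1.476, z(0.30) = -0.524, d' = 2.000
B: z(0.73) = 0.613, z(0.07) = -1.476, d' = 2.089
Δd' = d'_A − d'_B = 2.000 − 2.089 = -0.089
B has the higher sensitivity.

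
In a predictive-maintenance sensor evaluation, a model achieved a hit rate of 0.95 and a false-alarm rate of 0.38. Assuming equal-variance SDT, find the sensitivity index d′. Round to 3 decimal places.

d′ = 1.950

z(H) = 1.6449
z(FA) = -0.3055
d' = z(H) − z(FA) = 1.6449 − (-0.3055) = 1.9504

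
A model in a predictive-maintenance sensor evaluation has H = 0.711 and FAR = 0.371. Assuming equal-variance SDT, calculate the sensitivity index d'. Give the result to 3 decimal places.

d' = 0.886

z(H) = 0.5563
z(FA) = -0.3292
d' = z(H) − z(FA) = 0.5563 − (-0.3292) = 0.8855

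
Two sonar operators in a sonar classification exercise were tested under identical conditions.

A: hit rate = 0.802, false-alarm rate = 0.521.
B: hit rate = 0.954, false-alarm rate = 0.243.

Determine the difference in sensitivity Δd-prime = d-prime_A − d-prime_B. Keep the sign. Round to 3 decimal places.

Δd-prime = -1.586

A: z(0.802) = 0.8488, z(0.521) = 0.0527, d' = 0.7961
B: z(0.954) = 1.6849, z(0.243) = -0.6967, d' = 2.3816
Δd' = d'_A − d'_B = 0.7961 − 2.3816 = -1.5855
B has the higher sensitivity.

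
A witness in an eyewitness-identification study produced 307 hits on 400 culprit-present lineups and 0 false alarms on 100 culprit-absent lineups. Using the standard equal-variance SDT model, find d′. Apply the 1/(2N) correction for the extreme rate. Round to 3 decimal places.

d′ = 3.306

The false-alarm rate is 0/100 = 0, so apply the 1/(2N) correction: FA → 1/(2·100) = 0.00500.
z(H) = z(0.76750) = 0.7306
z(FA) = z(0.00500) = -2.5758
d' = 0.7306 − (-2.5758) = 3.3064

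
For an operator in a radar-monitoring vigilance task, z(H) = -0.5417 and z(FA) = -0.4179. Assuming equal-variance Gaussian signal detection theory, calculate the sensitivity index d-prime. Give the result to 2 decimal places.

d' = z(H) − z(FA) = -0.5417 − (-0.4179) = -0.1238

d-prime = -0.12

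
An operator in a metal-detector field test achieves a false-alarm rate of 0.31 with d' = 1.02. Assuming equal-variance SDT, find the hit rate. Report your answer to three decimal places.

z(false-alarm rate) = z(0.31) = -0.4959
z(H) = z(FA) + d' = -0.4959 + 1.02 = 0.5241
hit rate = Φ(0.5241) = 0.6999

hit rate = 0.700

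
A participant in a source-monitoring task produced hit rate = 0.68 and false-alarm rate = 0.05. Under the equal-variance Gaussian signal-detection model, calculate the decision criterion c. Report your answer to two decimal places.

z(0.68) = 0.468, z(0.05) = -1.645
c = −½·[z(H) + z(FA)] = −0.5 × (0.468 + (-1.645)) = 0.5885

c = 0.59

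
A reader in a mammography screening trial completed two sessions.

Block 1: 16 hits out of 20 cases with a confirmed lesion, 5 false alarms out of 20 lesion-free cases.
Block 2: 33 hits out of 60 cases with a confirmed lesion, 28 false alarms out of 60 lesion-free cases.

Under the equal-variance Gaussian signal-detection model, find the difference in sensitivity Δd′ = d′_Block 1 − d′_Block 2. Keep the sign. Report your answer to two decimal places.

Δd′ = 1.31

Block 1: z(0.8000) = 0.842, z(0.2500) = -0.674, d' = 1.516
Block 2: z(0.5500) = 0.126, z(0.4667) = -0.084, d' = 0.210
Δd' = d'_Block 1 − d'_Block 2 = 1.516 − 0.210 = 1.306
Block 1 has the higher sensitivity.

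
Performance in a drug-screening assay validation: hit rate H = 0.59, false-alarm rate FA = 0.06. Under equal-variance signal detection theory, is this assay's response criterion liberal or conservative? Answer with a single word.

conservative

z(H) = 0.228, z(FA) = -1.555
c = −½·(z(H) + z(FA)) = 0.6635
c > 0 → conservative criterion (biased toward responding “no”).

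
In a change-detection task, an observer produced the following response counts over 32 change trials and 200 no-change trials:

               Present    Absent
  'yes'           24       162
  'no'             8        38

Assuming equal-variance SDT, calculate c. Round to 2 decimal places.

H = 24/32 = 0.7500
FA = 162/200 = 0.8100
Φ⁻¹(0.7500) = 0.674, Φ⁻¹(0.8100) = 0.878
c = −½·[z(H) + z(FA)] = −0.5 × (0.674 + 0.878) = -0.776
c < 0: the observer has a liberal response bias.

c = -0.78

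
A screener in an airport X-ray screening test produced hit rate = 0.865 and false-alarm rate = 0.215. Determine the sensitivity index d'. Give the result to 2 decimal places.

d' = 1.89

z(0.865) = 1.1031, z(0.215) = -0.7892
d' = z(H) − z(FA) = 1.1031 − (-0.7892) = 1.8923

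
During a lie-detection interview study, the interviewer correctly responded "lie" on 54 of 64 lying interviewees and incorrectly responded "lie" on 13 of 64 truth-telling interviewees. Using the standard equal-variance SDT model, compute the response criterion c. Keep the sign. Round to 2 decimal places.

H = 54/64 = 0.8438
FA = 13/64 = 0.2031
z(H) = 1.010
z(FA) = -0.831
c = −½·[z(H) + z(FA)] = −0.5 × (1.010 + (-0.831)) = -0.0895
c < 0: the interviewer has a liberal response bias.

c = -0.09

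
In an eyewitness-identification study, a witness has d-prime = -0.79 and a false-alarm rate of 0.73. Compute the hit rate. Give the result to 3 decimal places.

z(false-alarm rate) = z(0.73) = 0.6128
z(H) = z(FA) + d' = 0.6128 + (-0.79) = -0.1772
hit rate = Φ(-0.1772) = 0.4297

hit rate = 0.430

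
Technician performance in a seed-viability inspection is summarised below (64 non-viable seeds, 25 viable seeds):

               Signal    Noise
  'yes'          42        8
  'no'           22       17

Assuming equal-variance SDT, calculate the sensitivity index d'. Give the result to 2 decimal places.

H = 42/64 = 0.6562
FA = 8/25 = 0.3200
Φ⁻¹(0.6562) = 0.4021, Φ⁻¹(0.3200) = -0.4677
d' = z(H) − z(FA) = 0.4021 − (-0.4677) = 0.8698

d' = 0.87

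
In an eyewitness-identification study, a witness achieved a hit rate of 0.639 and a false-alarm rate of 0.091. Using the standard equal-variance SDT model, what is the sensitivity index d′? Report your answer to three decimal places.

d′ = 1.690

z(0.639) = 0.3558, z(0.091) = -1.3346
d' = z(H) − z(FA) = 0.3558 − (-1.3346) = 1.6904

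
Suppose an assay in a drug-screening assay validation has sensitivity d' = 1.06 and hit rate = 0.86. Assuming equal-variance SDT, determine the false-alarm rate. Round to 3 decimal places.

z(hit rate) = z(0.86) = 1.0803
z(FA) = z(H) − d' = 1.0803 − 1.06 = 0.0203
false-alarm rate = Φ(0.0203) = 0.5081

false-alarm rate = 0.508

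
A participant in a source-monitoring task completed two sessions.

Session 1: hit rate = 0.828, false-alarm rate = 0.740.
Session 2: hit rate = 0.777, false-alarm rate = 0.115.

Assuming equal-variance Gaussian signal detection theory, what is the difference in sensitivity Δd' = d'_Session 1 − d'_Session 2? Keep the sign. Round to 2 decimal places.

Session 1: z(0.828) = 0.946, z(0.740) = 0.643, d' = 0.303
Session 2: z(0.777) = 0.762, z(0.115) = -1.200, d' = 1.962
Δd' = d'_Session 1 − d'_Session 2 = 0.303 − 1.962 = -1.659
Session 2 has the higher sensitivity.

Δd' = -1.66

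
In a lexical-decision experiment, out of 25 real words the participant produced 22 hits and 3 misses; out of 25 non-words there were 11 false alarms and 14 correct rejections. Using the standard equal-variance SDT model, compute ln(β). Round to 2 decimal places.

H = 22/25 = 0.8800
FA = 11/25 = 0.4400
Φ⁻¹(0.8800) = 1.175, Φ⁻¹(0.4400) = -0.151
ln β = −½·[z(H)² − z(FA)²] = −0.5 × (1.381 − 0.023) = -0.679

ln β = -0.68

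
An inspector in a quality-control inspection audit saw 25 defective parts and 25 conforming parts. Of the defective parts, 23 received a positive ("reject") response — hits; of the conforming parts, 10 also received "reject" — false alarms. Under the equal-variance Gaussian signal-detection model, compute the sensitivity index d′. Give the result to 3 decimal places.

H = 23/25 = 0.9200
FA = 10/25 = 0.4000
z(H) = z(0.9200) = 1.4051
z(FA) = z(0.4000) = -0.2533
d' = z(H) − z(FA) = 1.4051 − (-0.2533) = 1.6584

d′ = 1.658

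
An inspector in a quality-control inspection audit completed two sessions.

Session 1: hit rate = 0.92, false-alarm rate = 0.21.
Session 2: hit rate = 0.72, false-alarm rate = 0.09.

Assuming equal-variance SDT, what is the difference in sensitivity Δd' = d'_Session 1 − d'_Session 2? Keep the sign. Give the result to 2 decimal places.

Δd' = 0.29

Session 1: z(0.92) = 1.405, z(0.21) = -0.806, d' = 2.211
Session 2: z(0.72) = 0.583, z(0.09) = -1.341, d' = 1.924
Δd' = d'_Session 1 − d'_Session 2 = 2.211 − 1.924 = 0.287
Session 1 has the higher sensitivity.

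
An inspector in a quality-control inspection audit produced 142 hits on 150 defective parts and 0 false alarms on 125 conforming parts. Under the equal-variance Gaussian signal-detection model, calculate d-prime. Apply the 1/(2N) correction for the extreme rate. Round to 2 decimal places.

The false-alarm rate is 0/125 = 0, so apply the 1/(2N) correction: FA → 1/(2·125) = 0.00400.
z(H) = z(0.94667) = 1.613
z(FA) = z(0.00400) = -2.652
d' = 1.613 − (-2.652) = 4.265

d-prime = 4.27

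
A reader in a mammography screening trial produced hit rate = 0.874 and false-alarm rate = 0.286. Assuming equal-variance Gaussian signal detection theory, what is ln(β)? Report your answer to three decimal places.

z(0.874) = 1.1455, z(0.286) = -0.5651
ln β = −½·[z(H)² − z(FA)²] = −0.5 × (1.3122 − 0.3193) = -0.49645

ln β = -0.496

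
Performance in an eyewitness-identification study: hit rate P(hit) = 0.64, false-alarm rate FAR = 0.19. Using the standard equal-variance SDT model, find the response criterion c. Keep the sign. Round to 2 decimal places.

c = 0.26

z(0.64) = 0.358, z(0.19) = -0.878
c = −½·[z(H) + z(FA)] = −0.5 × (0.358 + (-0.878)) = 0.260
c > 0: the witness has a conservative response bias.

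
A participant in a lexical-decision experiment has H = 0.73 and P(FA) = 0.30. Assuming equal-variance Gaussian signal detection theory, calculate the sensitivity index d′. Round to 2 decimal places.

z(0.73) = 0.6128, z(0.30) = -0.5244
d' = z(H) − z(FA) = 0.6128 − (-0.5244) = 1.1372

d′ = 1.14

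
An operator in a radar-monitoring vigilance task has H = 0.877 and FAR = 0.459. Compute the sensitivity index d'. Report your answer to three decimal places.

d' = 1.263

z(H) = z(0.877) = 1.1601
z(FA) = z(0.459) = -0.1030
d' = z(H) − z(FA) = 1.1601 − (-0.1030) = 1.2631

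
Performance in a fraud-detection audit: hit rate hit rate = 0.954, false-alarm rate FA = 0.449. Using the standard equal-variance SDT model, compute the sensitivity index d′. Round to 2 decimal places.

z(H) = z(0.954) = 1.685
z(FA) = z(0.449) = -0.128
d' = z(H) − z(FA) = 1.685 − (-0.128) = 1.813

d′ = 1.81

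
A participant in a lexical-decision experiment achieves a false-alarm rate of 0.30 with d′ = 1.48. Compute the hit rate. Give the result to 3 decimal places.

hit rate = 0.830

z(false-alarm rate) = z(0.30) = -0.5244
z(H) = z(FA) + d' = -0.5244 + 1.48 = 0.9556
hit rate = Φ(0.9556) = 0.8304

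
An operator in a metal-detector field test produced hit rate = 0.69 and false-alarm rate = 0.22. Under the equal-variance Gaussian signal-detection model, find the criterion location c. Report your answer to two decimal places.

c = 0.14

z(0.69) = 0.496, z(0.22) = -0.772
c = −½·[z(H) + z(FA)] = −0.5 × (0.496 + (-0.772)) = 0.138
c > 0: the operator has a conservative response bias.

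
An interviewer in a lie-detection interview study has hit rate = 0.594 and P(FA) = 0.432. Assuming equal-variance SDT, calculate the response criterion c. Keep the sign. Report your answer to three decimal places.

c = -0.033

Φ⁻¹(H) = Φ⁻¹(0.594) = 0.2378
Φ⁻¹(FA) = Φ⁻¹(0.432) = -0.1713
c = −½·[z(H) + z(FA)] = −0.5 × (0.2378 + (-0.1713)) = -0.03325
c < 0: the interviewer has a liberal response bias.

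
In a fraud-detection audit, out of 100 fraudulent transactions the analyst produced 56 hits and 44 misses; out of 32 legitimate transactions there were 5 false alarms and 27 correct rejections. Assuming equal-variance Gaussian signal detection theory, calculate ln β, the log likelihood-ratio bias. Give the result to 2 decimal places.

ln β = 0.50

H = 56/100 = 0.5600
FA = 5/32 = 0.1562
z(0.5600) = 0.151, z(0.1562) = -1.010
ln β = −½·[z(H)² − z(FA)²] = −0.5 × (0.023 − 1.020) = 0.4985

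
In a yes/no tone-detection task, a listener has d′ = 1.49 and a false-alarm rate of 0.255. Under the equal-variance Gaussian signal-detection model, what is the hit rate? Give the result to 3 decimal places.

hit rate = 0.797

z(false-alarm rate) = z(0.255) = -0.6588
z(H) = z(FA) + d' = -0.6588 + 1.49 = 0.8312
hit rate = Φ(0.8312) = 0.7971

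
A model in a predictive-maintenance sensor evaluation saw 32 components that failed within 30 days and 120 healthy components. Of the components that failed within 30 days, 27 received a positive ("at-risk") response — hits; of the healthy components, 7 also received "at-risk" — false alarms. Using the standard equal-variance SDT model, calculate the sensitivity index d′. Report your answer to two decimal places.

d′ = 2.58

H = 27/32 = 0.8438
FA = 7/120 = 0.0583
z(0.8438) = 1.0102, z(0.0583) = -1.5692
d' = z(H) − z(FA) = 1.0102 − (-1.5692) = 2.5794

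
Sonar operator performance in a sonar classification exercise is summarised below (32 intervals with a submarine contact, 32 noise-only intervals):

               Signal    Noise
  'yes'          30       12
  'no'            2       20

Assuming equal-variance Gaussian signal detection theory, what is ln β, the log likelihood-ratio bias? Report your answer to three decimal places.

ln β = -1.126

H = 30/32 = 0.9375
FA = 12/32 = 0.3750
Φ⁻¹(0.9375) = 1.5341, Φ⁻¹(0.3750) = -0.3186
ln β = −½·[z(H)² − z(FA)²] = −0.5 × (2.3535 − 0.1015) = -1.1260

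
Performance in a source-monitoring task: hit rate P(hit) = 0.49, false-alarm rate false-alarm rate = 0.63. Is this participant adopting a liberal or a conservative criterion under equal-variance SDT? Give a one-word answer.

liberal

z(H) = -0.025, z(FA) = 0.332
c = −½·(z(H) + z(FA)) = -0.1535
c < 0 → liberal criterion (biased toward responding “yes”).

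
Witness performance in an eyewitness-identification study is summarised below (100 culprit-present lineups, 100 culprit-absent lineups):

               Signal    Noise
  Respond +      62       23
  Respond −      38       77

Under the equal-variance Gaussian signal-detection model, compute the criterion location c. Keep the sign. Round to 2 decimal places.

c = 0.22

H = 62/100 = 0.6200
FA = 23/100 = 0.2300
z(H) = z(0.6200) = 0.3055
z(FA) = z(0.2300) = -0.7388
c = −½·[z(H) + z(FA)] = −0.5 × (0.3055 + (-0.7388)) = 0.21665
c > 0: the witness has a conservative response bias.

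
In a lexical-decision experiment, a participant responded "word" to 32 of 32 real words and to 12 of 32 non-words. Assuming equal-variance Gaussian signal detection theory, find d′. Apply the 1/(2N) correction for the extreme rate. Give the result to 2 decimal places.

d′ = 2.47

The hit rate is 32/32 = 1, so apply the 1/(2N) correction: H → 1 − 1/(2·32) = 0.98438.
z(H) = z(0.98438) = 2.154
z(FA) = z(0.37500) = -0.319
d' = 2.154 − (-0.319) = 2.473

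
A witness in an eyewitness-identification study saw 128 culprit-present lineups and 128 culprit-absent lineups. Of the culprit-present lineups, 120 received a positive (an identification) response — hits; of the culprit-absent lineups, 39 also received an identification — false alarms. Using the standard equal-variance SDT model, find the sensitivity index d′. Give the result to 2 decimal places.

d′ = 2.05

H = 120/128 = 0.9375
FA = 39/128 = 0.3047
Φ⁻¹(0.9375) = 1.5341, Φ⁻¹(0.3047) = -0.5109
d' = z(H) − z(FA) = 1.5341 − (-0.5109) = 2.0450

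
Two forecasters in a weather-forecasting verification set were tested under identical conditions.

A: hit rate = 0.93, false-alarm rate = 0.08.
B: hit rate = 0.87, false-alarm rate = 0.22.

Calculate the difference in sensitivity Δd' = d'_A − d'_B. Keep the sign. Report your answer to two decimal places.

Δd' = 0.98

A: z(0.93) = 1.476, z(0.08) = -1.405, d' = 2.881
B: z(0.87) = 1.126, z(0.22) = -0.772, d' = 1.898
Δd' = d'_A − d'_B = 2.881 − 1.898 = 0.983
A has the higher sensitivity.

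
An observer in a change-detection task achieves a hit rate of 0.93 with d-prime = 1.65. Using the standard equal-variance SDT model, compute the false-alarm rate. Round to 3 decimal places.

z(hit rate) = z(0.93) = 1.4758
z(FA) = z(H) − d' = 1.4758 − 1.65 = -0.1742
false-alarm rate = Φ(-0.1742) = 0.4309

false-alarm rate = 0.431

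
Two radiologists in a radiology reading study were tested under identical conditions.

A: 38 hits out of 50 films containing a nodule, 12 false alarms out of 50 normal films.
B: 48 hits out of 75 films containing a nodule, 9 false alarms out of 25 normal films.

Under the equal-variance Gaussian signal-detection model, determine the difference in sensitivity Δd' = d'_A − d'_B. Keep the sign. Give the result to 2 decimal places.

A: z(0.7600) = 0.706, z(0.2400) = -0.706, d' = 1.412
B: z(0.6400) = 0.358, z(0.3600) = -0.358, d' = 0.716
Δd' = d'_A − d'_B = 1.412 − 0.716 = 0.696
A has the higher sensitivity.

Δd' = 0.70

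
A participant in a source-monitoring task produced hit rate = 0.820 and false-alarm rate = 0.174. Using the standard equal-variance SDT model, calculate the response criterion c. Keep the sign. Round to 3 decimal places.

z(0.820) = 0.9154, z(0.174) = -0.9385
c = −½·[z(H) + z(FA)] = −0.5 × (0.9154 + (-0.9385)) = 0.01155

c = 0.012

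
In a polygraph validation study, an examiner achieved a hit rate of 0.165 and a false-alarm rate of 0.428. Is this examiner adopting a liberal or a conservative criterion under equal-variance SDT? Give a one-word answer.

z(H) = -0.974, z(FA) = -0.181
c = −½·(z(H) + z(FA)) = 0.5775
c > 0 → conservative criterion (biased toward responding “no”).

conservative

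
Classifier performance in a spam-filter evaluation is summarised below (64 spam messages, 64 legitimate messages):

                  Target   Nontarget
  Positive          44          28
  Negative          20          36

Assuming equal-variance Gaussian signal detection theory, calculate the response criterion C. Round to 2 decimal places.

H = 44/64 = 0.6875
FA = 28/64 = 0.4375
z(0.6875) = 0.4888, z(0.4375) = -0.1573
c = −½·[z(H) + z(FA)] = −0.5 × (0.4888 + (-0.1573)) = -0.16575
c < 0: the classifier has a liberal response bias.

C = -0.17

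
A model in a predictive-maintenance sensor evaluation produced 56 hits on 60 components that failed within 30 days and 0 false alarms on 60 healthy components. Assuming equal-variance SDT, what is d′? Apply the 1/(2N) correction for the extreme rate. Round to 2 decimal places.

The false-alarm rate is 0/60 = 0, so apply the 1/(2N) correction: FA → 1/(2·60) = 0.00833.
z(H) = z(0.93333) = 1.501
z(FA) = z(0.00833) = -2.394
d' = 1.501 − (-2.394) = 3.895

d′ = 3.90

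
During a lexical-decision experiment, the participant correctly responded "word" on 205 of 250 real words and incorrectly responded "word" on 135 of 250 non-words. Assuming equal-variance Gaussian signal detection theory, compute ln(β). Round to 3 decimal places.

H = 205/250 = 0.8200
FA = 135/250 = 0.5400
z(0.8200) = 0.9154, z(0.5400) = 0.1004
ln β = −½·[z(H)² − z(FA)²] = −0.5 × (0.8380 − 0.0101) = -0.41395

ln β = -0.414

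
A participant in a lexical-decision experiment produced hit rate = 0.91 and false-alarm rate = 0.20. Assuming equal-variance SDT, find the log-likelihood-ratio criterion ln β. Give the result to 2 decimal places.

ln β = -0.54

Φ⁻¹(H) = 1.341
Φ⁻¹(FA) = -0.842
ln β = −½·[z(H)² − z(FA)²] = −0.5 × (1.798 − 0.709) = -0.5445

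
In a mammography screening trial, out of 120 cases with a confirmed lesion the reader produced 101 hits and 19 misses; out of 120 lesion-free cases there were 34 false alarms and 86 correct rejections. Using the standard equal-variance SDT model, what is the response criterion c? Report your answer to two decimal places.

H = 101/120 = 0.8417
FA = 34/120 = 0.2833
z(H) = 1.001
z(FA) = -0.573
c = −½·[z(H) + z(FA)] = −0.5 × (1.001 + (-0.573)) = -0.214
c < 0: the reader has a liberal response bias.

c = -0.21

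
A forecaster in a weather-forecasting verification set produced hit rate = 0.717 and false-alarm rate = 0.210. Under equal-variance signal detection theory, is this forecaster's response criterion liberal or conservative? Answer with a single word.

conservative

z(H) = 0.574, z(FA) = -0.806
c = −½·(z(H) + z(FA)) = 0.116
c > 0 → conservative criterion (biased toward responding “no”).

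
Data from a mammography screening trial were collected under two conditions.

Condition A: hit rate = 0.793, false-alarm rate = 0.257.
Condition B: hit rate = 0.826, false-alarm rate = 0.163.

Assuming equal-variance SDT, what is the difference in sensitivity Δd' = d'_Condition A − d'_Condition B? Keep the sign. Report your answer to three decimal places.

Δd' = -0.451

Condition A: z(0.793) = 0.8169, z(0.257) = -0.6526, d' = 1.4695
Condition B: z(0.826) = 0.9385, z(0.163) = -0.9822, d' = 1.9207
Δd' = d'_Condition A − d'_Condition B = 1.4695 − 1.9207 = -0.4512
Condition B has the higher sensitivity.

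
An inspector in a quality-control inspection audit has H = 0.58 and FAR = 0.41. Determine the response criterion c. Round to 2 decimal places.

c = 0.01

Φ⁻¹(0.58) = 0.202, Φ⁻¹(0.41) = -0.228
c = −½·[z(H) + z(FA)] = −0.5 × (0.202 + (-0.228)) = 0.013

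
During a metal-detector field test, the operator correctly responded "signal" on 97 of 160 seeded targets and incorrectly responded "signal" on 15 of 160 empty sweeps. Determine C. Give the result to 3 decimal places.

C = 0.524

H = 97/160 = 0.6062
FA = 15/160 = 0.0938
Φ⁻¹(H) = 0.2694
Φ⁻¹(FA) = -1.3177
c = −½·[z(H) + z(FA)] = −0.5 × (0.2694 + (-1.3177)) = 0.52415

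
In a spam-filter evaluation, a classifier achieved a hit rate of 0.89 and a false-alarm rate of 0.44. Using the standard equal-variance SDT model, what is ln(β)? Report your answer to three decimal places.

z(H) = 1.2265
z(FA) = -0.1510
ln β = −½·[z(H)² − z(FA)²] = −0.5 × (1.5043 − 0.0228) = -0.74075

ln β = -0.741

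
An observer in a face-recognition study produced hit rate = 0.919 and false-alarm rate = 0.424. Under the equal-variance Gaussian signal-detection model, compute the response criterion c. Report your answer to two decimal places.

z(0.919) = 1.3984, z(0.424) = -0.1917
c = −½·[z(H) + z(FA)] = −0.5 × (1.3984 + (-0.1917)) = -0.60335

c = -0.60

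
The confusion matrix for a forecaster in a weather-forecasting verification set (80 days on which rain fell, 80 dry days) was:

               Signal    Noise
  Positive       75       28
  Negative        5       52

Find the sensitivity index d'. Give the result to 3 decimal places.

d' = 1.919

H = 75/80 = 0.9375
FA = 28/80 = 0.3500
Φ⁻¹(H) = 1.5341
Φ⁻¹(FA) = -0.3853
d' = z(H) − z(FA) = 1.5341 − (-0.3853) = 1.9194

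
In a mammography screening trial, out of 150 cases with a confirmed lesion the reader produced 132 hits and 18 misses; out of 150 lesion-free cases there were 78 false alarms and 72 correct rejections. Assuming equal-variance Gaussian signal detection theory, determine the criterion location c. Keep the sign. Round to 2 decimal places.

H = 132/150 = 0.8800
FA = 78/150 = 0.5200
Φ⁻¹(H) = Φ⁻¹(0.8800) = 1.175
Φ⁻¹(FA) = Φ⁻¹(0.5200) = 0.050
c = −½·[z(H) + z(FA)] = −0.5 × (1.175 + 0.050) = -0.6125
c < 0: the reader has a liberal response bias.

c = -0.61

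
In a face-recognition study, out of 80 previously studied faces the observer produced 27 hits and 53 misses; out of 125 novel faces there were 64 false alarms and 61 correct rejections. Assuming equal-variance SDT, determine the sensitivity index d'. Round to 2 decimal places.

d' = -0.45

H = 27/80 = 0.3375
FA = 64/125 = 0.5120
Φ⁻¹(H) = -0.419
Φ⁻¹(FA) = 0.030
d' = z(H) − z(FA) = -0.419 − 0.030 = -0.449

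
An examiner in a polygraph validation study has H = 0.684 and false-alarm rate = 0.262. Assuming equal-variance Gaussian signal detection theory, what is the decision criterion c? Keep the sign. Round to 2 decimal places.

c = 0.08

z(H) = z(0.684) = 0.4789
z(FA) = z(0.262) = -0.6372
c = −½·[z(H) + z(FA)] = −0.5 × (0.4789 + (-0.6372)) = 0.07915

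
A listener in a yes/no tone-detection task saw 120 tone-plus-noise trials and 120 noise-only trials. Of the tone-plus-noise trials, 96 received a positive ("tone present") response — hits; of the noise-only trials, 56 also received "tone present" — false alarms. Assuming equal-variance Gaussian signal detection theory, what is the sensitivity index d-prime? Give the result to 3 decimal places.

d-prime = 0.925

H = 96/120 = 0.8000
FA = 56/120 = 0.4667
z(0.8000) = 0.8416, z(0.4667) = -0.0836
d' = z(H) − z(FA) = 0.8416 − (-0.0836) = 0.9252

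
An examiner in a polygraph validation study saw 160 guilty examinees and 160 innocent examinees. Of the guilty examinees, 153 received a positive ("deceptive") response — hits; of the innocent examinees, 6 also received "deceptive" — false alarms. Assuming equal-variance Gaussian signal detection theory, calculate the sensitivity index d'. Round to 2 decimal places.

d' = 3.49

H = 153/160 = 0.9563
FA = 6/160 = 0.0375
Φ⁻¹(H) = Φ⁻¹(0.9563) = 1.7093
Φ⁻¹(FA) = Φ⁻¹(0.0375) = -1.7805
d' = z(H) − z(FA) = 1.7093 − (-1.7805) = 3.4898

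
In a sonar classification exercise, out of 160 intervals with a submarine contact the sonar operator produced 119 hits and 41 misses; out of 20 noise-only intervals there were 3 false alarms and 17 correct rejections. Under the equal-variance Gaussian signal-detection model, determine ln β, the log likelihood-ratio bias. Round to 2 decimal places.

ln β = 0.32

H = 119/160 = 0.7438
FA = 3/20 = 0.1500
z(H) = z(0.7438) = 0.655
z(FA) = z(0.1500) = -1.036
ln β = −½·[z(H)² − z(FA)²] = −0.5 × (0.429 − 1.073) = 0.322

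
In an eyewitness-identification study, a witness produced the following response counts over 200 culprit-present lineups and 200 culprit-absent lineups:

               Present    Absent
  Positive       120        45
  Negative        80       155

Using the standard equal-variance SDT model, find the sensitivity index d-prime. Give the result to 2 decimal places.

H = 120/200 = 0.6000
FA = 45/200 = 0.2250
Φ⁻¹(H) = 0.2533
Φ⁻¹(FA) = -0.7554
d' = z(H) − z(FA) = 0.2533 − (-0.7554) = 1.0087

d-prime = 1.01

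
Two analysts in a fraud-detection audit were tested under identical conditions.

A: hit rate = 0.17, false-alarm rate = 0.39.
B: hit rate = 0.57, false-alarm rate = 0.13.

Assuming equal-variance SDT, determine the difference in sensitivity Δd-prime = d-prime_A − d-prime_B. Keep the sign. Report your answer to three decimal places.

A: z(0.17) = -0.9542, z(0.39) = -0.2793, d' = -0.6749
B: z(0.57) = 0.1764, z(0.13) = -1.1264, d' = 1.3028
Δd' = d'_A − d'_B = -0.6749 − 1.3028 = -1.9777
B has the higher sensitivity.

Δd-prime = -1.978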